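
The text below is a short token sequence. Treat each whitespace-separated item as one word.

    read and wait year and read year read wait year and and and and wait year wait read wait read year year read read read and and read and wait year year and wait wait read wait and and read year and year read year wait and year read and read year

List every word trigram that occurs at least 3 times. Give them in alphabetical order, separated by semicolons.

Trigram counts meeting the condition (at least 3 times):
  and read year: 3
  and wait year: 3

and read year; and wait year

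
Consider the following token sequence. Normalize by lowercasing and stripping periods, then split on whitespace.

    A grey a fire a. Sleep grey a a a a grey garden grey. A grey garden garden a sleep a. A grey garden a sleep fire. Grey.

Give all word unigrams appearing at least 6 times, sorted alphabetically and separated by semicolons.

a; grey

Unigram counts meeting the condition (at least 6 times):
  a: 12
  grey: 7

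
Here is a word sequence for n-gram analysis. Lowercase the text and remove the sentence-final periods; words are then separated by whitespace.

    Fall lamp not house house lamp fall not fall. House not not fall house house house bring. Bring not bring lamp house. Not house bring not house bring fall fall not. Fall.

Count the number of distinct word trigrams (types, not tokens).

27

32 tokens → 30 trigram windows in total.
Repeated trigrams (each contributes count−1 duplicates):
  fall not fall: 2
  not fall house: 2
  not house bring: 2
3 duplicate windows → 30 − 3 = 27 distinct.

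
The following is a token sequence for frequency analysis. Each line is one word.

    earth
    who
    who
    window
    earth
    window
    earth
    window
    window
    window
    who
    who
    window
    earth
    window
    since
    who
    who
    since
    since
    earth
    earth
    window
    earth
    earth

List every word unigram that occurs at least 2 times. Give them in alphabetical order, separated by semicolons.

Unigram counts meeting the condition (at least 2 times):
  earth: 8
  since: 3
  who: 6
  window: 8

earth; since; who; window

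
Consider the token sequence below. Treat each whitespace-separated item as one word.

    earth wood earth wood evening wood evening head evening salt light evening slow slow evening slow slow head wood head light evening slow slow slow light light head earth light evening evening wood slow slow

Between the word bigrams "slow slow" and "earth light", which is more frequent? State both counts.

"slow slow" (5 vs 1)

"slow slow": 5 occurrences
"earth light": 1 occurrence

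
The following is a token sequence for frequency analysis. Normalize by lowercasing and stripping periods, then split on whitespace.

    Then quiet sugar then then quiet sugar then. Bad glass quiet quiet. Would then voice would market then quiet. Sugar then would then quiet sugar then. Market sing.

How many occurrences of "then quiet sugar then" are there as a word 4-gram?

Scanning the 25 overlapping 4-gram windows for "then quiet sugar then":
  position 1–4: then quiet sugar then
  position 5–8: then quiet sugar then
  position 18–21: then quiet sugar then
  position 23–26: then quiet sugar then

4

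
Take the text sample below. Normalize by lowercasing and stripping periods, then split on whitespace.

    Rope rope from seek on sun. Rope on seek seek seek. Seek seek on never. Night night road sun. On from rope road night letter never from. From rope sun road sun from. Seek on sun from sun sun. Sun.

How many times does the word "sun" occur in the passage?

8

Scanning the 40 tokens for "sun":
  position 6: sun
  position 19: sun
  position 30: sun
  position 32: sun
  position 36: sun
  position 38: sun
  position 39: sun
  position 40: sun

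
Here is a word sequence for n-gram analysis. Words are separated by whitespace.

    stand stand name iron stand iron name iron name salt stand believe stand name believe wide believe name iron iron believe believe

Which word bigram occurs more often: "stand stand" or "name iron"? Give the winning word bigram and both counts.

"stand stand": 1 occurrence
"name iron": 3 occurrences

"name iron" (3 vs 1)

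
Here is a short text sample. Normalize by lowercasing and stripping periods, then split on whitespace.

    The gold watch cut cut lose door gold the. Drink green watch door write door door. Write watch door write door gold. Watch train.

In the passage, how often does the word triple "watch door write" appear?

Scanning the 22 overlapping trigram windows for "watch door write":
  position 12–14: watch door write
  position 18–20: watch door write

2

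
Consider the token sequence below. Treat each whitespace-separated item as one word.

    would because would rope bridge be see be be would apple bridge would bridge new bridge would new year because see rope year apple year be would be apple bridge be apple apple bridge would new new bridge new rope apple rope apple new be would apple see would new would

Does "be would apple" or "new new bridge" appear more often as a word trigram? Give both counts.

"be would apple" (2 vs 1)

"be would apple": 2 occurrences
"new new bridge": 1 occurrence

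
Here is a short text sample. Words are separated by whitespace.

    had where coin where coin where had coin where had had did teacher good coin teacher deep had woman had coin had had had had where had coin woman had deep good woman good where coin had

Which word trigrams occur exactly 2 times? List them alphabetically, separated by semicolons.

Trigram counts meeting the condition (exactly 2 times):
  coin where had: 2
  had had had: 2
  where coin where: 2
  where had coin: 2

coin where had; had had had; where coin where; where had coin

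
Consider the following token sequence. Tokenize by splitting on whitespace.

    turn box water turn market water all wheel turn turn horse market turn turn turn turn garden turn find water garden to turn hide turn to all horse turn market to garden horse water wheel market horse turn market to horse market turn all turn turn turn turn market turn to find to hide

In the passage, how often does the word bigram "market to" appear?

Scanning the 53 overlapping bigram windows for "market to":
  position 30–31: market to
  position 39–40: market to

2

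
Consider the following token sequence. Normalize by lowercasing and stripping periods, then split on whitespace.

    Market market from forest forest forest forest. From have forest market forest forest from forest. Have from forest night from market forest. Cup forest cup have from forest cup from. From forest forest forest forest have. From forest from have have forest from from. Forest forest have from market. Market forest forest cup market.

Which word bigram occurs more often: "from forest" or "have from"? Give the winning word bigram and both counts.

"from forest": 7 occurrences
"have from": 4 occurrences

"from forest" (7 vs 4)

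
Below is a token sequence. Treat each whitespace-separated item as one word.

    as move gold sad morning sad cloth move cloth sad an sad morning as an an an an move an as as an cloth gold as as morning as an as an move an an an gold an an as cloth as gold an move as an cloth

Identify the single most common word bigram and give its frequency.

Bigram frequencies (highest first):
  an an: 6
  as an: 5
  an move: 3
  an as: 3
  sad morning: 2
  morning as: 2
  … (22 more, each ≤ 2)

"an an", 6 times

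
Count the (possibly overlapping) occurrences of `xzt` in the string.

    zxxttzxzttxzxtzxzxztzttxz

Sliding a length-3 window over the 25 characters (23 positions):
  position 7–9: xzt
  position 18–20: xzt

2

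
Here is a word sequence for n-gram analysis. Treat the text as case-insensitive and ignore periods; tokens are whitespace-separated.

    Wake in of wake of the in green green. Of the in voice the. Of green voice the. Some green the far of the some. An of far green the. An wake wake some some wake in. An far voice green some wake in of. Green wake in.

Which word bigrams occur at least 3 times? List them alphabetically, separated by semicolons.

Bigram counts meeting the condition (at least 3 times):
  of the: 3
  wake in: 4

of the; wake in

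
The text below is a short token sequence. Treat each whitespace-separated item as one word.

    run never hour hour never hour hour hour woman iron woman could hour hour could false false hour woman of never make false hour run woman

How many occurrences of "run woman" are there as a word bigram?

Scanning the 25 overlapping bigram windows for "run woman":
  position 25–26: run woman

1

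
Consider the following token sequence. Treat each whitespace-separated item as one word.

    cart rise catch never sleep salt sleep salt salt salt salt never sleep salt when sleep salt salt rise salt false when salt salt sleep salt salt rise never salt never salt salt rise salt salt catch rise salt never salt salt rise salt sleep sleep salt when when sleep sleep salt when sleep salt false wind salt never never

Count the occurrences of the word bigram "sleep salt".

8

Scanning the 59 overlapping bigram windows for "sleep salt":
  position 5–6: sleep salt
  position 7–8: sleep salt
  position 13–14: sleep salt
  position 16–17: sleep salt
  position 25–26: sleep salt
  position 46–47: sleep salt
  position 51–52: sleep salt
  position 54–55: sleep salt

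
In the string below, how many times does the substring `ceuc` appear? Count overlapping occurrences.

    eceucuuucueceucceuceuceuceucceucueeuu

7

Sliding a length-4 window over the 37 characters (34 positions):
  position 2–5: ceuc
  position 12–15: ceuc
  position 16–19: ceuc
  position 19–22: ceuc
  position 22–25: ceuc
  position 25–28: ceuc
  position 29–32: ceuc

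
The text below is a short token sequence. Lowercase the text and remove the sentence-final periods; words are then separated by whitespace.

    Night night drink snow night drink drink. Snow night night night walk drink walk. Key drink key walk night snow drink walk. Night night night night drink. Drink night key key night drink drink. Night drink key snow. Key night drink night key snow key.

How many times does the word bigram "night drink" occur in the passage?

Scanning the 44 overlapping bigram windows for "night drink":
  position 2–3: night drink
  position 5–6: night drink
  position 26–27: night drink
  position 32–33: night drink
  position 35–36: night drink
  position 40–41: night drink

6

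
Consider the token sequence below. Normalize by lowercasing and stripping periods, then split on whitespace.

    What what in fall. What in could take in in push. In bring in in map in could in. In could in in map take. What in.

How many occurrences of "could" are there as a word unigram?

3

Scanning the 27 tokens for "could":
  position 7: could
  position 18: could
  position 21: could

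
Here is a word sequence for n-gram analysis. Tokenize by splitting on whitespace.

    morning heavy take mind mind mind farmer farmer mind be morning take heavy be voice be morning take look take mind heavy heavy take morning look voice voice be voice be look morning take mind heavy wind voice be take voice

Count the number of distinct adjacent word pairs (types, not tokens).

41 tokens → 40 bigram windows in total.
Repeated bigrams (each contributes count−1 duplicates):
  voice be: 4
  morning take: 3
  take mind: 3
  be morning: 2
  be voice: 2
  heavy take: 2
  mind heavy: 2
  mind mind: 2
12 duplicate windows → 40 − 12 = 28 distinct.

28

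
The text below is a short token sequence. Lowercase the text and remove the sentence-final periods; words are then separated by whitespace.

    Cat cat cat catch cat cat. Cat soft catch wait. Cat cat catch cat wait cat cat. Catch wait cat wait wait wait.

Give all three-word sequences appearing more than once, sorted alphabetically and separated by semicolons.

Trigram counts meeting the condition (more than once):
  cat cat cat: 2
  cat cat catch: 3
  cat catch cat: 2
  catch wait cat: 2
  wait cat cat: 2

cat cat cat; cat cat catch; cat catch cat; catch wait cat; wait cat cat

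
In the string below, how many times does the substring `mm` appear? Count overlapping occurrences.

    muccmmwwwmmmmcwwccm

Sliding a length-2 window over the 19 characters (18 positions):
  position 5–6: mm
  position 10–11: mm
  position 11–12: mm
  position 12–13: mm

4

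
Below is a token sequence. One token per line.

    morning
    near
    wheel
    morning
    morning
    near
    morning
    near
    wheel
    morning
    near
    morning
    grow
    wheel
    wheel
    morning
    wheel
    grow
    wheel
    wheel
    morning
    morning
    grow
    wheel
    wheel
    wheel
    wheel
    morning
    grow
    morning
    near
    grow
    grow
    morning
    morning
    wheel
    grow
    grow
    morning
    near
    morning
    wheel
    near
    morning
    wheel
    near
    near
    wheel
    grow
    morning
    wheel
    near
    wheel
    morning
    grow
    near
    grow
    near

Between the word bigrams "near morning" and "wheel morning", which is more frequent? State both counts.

"near morning": 4 occurrences
"wheel morning": 6 occurrences

"wheel morning" (6 vs 4)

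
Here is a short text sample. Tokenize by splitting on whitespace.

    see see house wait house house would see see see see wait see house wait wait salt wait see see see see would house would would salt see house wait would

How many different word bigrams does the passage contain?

18

31 tokens → 30 bigram windows in total.
Repeated bigrams (each contributes count−1 duplicates):
  see see: 7
  house wait: 3
  see house: 3
  house would: 2
  wait see: 2
12 duplicate windows → 30 − 12 = 18 distinct.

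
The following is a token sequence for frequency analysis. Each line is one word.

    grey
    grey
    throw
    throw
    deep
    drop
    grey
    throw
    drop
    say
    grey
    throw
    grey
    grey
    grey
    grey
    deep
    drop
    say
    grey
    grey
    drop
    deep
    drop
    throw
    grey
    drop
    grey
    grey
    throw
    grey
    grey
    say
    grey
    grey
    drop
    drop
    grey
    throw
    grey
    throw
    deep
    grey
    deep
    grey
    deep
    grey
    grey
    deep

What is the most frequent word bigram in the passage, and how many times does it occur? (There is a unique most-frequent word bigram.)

"grey grey", 9 times

Bigram frequencies (highest first):
  grey grey: 9
  grey throw: 6
  throw grey: 4
  grey deep: 4
  deep drop: 3
  drop grey: 3
  … (11 more, each ≤ 3)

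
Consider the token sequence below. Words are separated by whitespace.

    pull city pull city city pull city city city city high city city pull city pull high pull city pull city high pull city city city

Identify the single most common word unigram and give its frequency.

Unigram frequencies (highest first):
  city: 15
  pull: 8
  high: 3

"city", 15 times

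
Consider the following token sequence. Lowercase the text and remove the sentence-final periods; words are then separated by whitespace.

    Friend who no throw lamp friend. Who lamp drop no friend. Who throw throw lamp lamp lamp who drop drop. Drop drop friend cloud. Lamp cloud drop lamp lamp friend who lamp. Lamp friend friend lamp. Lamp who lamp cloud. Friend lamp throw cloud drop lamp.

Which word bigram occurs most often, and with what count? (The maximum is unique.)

Bigram frequencies (highest first):
  lamp lamp: 5
  friend who: 4
  lamp friend: 3
  who lamp: 3
  drop drop: 3
  throw lamp: 2
  … (20 more, each ≤ 2)

"lamp lamp", 5 times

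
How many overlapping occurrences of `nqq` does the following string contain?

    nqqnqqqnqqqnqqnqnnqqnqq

6

Sliding a length-3 window over the 23 characters (21 positions):
  position 1–3: nqq
  position 4–6: nqq
  position 8–10: nqq
  position 12–14: nqq
  position 18–20: nqq
  position 21–23: nqq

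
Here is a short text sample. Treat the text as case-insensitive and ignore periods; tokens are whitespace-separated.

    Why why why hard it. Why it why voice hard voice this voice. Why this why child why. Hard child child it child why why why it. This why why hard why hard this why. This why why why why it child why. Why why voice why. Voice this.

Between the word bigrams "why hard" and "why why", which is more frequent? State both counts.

"why why" (10 vs 4)

"why hard": 4 occurrences
"why why": 10 occurrences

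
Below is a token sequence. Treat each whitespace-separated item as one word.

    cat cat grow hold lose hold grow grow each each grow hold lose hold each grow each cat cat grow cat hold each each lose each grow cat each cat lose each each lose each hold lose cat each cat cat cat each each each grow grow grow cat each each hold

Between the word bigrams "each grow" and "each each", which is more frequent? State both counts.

"each each" (6 vs 4)

"each grow": 4 occurrences
"each each": 6 occurrences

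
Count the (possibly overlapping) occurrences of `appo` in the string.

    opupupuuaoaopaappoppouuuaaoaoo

1

Sliding a length-4 window over the 30 characters (27 positions):
  position 15–18: appo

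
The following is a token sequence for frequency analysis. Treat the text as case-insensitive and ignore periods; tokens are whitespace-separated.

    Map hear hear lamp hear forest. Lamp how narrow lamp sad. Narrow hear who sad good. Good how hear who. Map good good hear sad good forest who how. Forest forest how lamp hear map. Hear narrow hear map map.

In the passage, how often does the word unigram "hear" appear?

9

Scanning the 40 tokens for "hear":
  position 2: hear
  position 3: hear
  position 5: hear
  position 13: hear
  position 19: hear
  position 24: hear
  position 34: hear
  position 36: hear
  position 38: hear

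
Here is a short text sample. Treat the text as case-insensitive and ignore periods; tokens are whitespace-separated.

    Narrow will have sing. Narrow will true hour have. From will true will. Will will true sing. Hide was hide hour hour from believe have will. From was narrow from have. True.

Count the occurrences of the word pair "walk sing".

0

Scanning the 31 overlapping bigram windows for "walk sing":
  (none found)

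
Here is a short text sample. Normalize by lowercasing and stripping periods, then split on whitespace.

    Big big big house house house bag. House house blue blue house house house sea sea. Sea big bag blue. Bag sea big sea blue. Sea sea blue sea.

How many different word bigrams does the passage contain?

18

29 tokens → 28 bigram windows in total.
Repeated bigrams (each contributes count−1 duplicates):
  house house: 5
  sea sea: 3
  big big: 2
  blue sea: 2
  sea big: 2
  sea blue: 2
10 duplicate windows → 28 − 10 = 18 distinct.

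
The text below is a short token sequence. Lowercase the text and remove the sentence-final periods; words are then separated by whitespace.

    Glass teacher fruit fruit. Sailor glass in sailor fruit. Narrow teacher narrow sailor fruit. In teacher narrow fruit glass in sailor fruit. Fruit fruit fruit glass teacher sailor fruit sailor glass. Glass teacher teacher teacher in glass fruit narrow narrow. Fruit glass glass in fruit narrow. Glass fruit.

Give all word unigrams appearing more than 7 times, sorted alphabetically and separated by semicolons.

fruit; glass

Unigram counts meeting the condition (more than 7 times):
  fruit: 14
  glass: 10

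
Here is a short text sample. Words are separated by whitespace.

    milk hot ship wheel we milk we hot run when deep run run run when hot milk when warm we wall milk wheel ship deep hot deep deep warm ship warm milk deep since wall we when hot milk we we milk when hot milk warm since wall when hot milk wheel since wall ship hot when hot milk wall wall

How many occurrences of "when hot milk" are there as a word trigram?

Scanning the 59 overlapping trigram windows for "when hot milk":
  position 15–17: when hot milk
  position 37–39: when hot milk
  position 43–45: when hot milk
  position 49–51: when hot milk
  position 57–59: when hot milk

5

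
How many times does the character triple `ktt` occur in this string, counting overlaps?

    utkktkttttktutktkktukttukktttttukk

3

Sliding a length-3 window over the 34 characters (32 positions):
  position 6–8: ktt
  position 21–23: ktt
  position 26–28: ktt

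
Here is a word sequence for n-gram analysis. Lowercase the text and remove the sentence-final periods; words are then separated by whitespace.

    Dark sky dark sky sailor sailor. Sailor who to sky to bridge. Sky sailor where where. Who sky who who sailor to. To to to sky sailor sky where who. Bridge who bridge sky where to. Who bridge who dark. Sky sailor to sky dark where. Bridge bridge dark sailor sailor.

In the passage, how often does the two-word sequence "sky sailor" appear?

Scanning the 50 overlapping bigram windows for "sky sailor":
  position 4–5: sky sailor
  position 13–14: sky sailor
  position 26–27: sky sailor
  position 41–42: sky sailor

4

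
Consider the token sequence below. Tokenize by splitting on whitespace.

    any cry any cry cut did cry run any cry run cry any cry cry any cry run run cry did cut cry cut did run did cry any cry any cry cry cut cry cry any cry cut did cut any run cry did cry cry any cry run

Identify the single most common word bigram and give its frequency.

Bigram frequencies (highest first):
  any cry: 9
  cry any: 7
  cry cut: 4
  cry run: 4
  cry cry: 4
  cut did: 3
  … (11 more, each ≤ 3)

"any cry", 9 times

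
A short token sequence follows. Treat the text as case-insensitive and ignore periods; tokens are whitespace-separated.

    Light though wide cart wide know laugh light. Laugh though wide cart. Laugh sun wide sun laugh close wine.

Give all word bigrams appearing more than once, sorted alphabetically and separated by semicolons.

Bigram counts meeting the condition (more than once):
  though wide: 2
  wide cart: 2

though wide; wide cart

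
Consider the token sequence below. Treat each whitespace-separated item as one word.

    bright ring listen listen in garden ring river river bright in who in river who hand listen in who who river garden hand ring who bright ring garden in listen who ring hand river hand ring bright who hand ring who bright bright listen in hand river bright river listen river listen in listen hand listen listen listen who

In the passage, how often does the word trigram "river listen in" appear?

Scanning the 57 overlapping trigram windows for "river listen in":
  position 51–53: river listen in

1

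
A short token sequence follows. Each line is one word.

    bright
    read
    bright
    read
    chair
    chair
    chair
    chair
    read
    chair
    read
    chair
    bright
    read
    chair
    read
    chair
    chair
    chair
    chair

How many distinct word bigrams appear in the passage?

6

20 tokens → 19 bigram windows in total.
Repeated bigrams (each contributes count−1 duplicates):
  chair chair: 6
  read chair: 5
  bright read: 3
  chair read: 3
13 duplicate windows → 19 − 13 = 6 distinct.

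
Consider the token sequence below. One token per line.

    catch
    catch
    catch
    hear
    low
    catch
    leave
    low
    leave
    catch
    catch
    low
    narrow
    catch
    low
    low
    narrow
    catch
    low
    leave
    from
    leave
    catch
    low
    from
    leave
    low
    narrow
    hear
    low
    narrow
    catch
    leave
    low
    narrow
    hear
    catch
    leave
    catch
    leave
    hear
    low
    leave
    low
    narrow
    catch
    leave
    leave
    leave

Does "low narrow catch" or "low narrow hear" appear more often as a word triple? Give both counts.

"low narrow catch": 4 occurrences
"low narrow hear": 2 occurrences

"low narrow catch" (4 vs 2)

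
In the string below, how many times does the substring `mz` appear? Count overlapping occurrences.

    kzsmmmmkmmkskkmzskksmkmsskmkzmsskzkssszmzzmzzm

3

Sliding a length-2 window over the 46 characters (45 positions):
  position 15–16: mz
  position 40–41: mz
  position 43–44: mz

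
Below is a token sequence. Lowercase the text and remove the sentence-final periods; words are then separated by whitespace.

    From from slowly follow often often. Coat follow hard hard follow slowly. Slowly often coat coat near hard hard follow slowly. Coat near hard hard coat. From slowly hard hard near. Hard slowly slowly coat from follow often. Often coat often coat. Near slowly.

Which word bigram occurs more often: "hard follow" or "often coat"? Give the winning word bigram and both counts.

"often coat" (4 vs 2)

"hard follow": 2 occurrences
"often coat": 4 occurrences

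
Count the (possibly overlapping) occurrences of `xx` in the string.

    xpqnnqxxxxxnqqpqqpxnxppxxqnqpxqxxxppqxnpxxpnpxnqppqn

8

Sliding a length-2 window over the 52 characters (51 positions):
  position 7–8: xx
  position 8–9: xx
  position 9–10: xx
  position 10–11: xx
  position 24–25: xx
  position 32–33: xx
  position 33–34: xx
  position 41–42: xx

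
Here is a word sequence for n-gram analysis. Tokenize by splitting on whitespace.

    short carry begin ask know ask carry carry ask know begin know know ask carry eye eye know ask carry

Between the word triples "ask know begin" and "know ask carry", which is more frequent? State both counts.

"ask know begin": 1 occurrence
"know ask carry": 3 occurrences

"know ask carry" (3 vs 1)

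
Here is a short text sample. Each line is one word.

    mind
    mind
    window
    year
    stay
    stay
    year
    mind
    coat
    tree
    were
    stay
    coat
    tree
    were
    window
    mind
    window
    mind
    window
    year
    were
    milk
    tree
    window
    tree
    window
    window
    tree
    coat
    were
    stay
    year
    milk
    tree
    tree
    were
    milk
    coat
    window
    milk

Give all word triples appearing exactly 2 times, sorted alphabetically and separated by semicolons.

Trigram counts meeting the condition (exactly 2 times):
  coat tree were: 2
  mind window year: 2
  window mind window: 2

coat tree were; mind window year; window mind window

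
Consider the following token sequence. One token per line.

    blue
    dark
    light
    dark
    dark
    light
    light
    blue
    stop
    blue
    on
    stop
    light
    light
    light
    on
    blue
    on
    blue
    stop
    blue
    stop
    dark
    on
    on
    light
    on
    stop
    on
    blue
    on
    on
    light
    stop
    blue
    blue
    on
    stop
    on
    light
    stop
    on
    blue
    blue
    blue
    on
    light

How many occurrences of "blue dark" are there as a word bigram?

1

Scanning the 46 overlapping bigram windows for "blue dark":
  position 1–2: blue dark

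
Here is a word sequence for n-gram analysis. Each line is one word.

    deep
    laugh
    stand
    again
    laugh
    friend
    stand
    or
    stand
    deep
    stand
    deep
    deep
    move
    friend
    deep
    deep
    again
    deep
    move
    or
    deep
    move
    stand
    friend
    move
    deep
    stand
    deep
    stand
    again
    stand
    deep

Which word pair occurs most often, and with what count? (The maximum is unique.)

Bigram frequencies (highest first):
  stand deep: 4
  deep stand: 3
  deep move: 3
  stand again: 2
  deep deep: 2
  deep laugh: 1
  … (17 more, each ≤ 1)

"stand deep", 4 times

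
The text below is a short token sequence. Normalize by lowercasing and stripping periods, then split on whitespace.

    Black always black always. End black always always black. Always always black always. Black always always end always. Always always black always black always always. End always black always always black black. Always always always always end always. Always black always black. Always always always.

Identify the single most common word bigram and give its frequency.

Bigram frequencies (highest first):
  always always: 13
  black always: 12
  always black: 10
  always end: 4
  end always: 3
  end black: 1
  … (1 more, each ≤ 1)

"always always", 13 times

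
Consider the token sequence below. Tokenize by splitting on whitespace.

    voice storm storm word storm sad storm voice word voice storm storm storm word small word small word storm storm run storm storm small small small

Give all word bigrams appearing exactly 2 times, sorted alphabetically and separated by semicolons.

Bigram counts meeting the condition (exactly 2 times):
  small small: 2
  small word: 2
  storm word: 2
  voice storm: 2
  word small: 2
  word storm: 2

small small; small word; storm word; voice storm; word small; word storm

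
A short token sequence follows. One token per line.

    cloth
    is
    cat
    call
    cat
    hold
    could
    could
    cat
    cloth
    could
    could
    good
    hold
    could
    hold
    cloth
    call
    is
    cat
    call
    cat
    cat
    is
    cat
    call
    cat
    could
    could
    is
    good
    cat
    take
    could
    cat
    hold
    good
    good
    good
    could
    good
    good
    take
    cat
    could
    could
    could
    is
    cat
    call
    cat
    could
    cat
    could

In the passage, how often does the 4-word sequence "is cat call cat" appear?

Scanning the 51 overlapping 4-gram windows for "is cat call cat":
  position 2–5: is cat call cat
  position 19–22: is cat call cat
  position 24–27: is cat call cat
  position 48–51: is cat call cat

4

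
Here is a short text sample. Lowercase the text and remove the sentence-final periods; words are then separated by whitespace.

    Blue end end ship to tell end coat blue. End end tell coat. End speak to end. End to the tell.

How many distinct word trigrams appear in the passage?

18

21 tokens → 19 trigram windows in total.
Repeated trigrams (each contributes count−1 duplicates):
  blue end end: 2
1 duplicate windows → 19 − 1 = 18 distinct.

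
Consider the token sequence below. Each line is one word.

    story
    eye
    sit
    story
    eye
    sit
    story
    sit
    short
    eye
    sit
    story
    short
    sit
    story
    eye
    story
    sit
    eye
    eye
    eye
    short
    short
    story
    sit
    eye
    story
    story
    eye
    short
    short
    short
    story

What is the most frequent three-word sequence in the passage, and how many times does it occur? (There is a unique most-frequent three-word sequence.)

"eye sit story", 3 times

Trigram frequencies (highest first):
  eye sit story: 3
  story eye sit: 2
  sit story eye: 2
  story sit eye: 2
  eye short short: 2
  short short story: 2
  … (18 more, each ≤ 1)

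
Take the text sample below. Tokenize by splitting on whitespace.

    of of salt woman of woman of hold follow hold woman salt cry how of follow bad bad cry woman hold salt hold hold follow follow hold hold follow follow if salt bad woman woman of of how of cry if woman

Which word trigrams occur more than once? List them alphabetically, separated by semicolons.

hold follow follow; hold hold follow

Trigram counts meeting the condition (more than once):
  hold follow follow: 2
  hold hold follow: 2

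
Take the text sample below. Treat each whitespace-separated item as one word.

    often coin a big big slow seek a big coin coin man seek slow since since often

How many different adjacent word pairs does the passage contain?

17 tokens → 16 bigram windows in total.
Repeated bigrams (each contributes count−1 duplicates):
  a big: 2
1 duplicate windows → 16 − 1 = 15 distinct.

15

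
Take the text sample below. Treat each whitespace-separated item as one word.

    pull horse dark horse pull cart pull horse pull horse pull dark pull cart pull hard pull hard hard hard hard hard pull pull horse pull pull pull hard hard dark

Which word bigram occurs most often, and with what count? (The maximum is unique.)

Bigram frequencies (highest first):
  hard hard: 5
  pull horse: 4
  horse pull: 4
  pull hard: 3
  pull pull: 3
  pull cart: 2
  … (7 more, each ≤ 2)

"hard hard", 5 times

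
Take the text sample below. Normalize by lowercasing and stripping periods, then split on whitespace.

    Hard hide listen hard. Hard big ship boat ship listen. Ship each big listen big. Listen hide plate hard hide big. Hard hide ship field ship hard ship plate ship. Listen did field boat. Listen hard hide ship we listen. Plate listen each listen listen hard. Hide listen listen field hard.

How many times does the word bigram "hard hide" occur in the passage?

5

Scanning the 50 overlapping bigram windows for "hard hide":
  position 1–2: hard hide
  position 19–20: hard hide
  position 22–23: hard hide
  position 36–37: hard hide
  position 46–47: hard hide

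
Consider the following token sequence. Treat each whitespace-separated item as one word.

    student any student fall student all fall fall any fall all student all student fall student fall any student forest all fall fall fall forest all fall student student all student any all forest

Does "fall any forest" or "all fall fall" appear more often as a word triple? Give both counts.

"all fall fall" (2 vs 0)

"fall any forest": 0 occurrences
"all fall fall": 2 occurrences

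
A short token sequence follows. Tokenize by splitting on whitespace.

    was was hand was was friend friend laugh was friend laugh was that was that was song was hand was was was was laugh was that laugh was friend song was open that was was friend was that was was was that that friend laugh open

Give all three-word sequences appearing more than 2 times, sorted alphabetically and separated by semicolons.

was that was; was was was

Trigram counts meeting the condition (more than 2 times):
  was that was: 3
  was was was: 3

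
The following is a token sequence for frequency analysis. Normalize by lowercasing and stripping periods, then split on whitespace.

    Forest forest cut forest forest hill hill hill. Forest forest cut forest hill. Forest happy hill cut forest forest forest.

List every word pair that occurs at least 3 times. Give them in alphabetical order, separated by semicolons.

Bigram counts meeting the condition (at least 3 times):
  cut forest: 3
  forest forest: 5

cut forest; forest forest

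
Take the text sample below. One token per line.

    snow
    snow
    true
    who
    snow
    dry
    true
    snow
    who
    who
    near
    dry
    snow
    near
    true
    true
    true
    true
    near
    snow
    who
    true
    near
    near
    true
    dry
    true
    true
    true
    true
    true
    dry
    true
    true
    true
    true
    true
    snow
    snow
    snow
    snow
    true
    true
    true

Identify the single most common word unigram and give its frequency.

"true", 21 times

Unigram frequencies (highest first):
  true: 21
  snow: 10
  near: 5
  who: 4
  dry: 4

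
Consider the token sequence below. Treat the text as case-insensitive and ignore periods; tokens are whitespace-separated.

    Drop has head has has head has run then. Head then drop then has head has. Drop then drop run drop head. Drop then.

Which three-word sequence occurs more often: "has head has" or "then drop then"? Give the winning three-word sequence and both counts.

"has head has" (3 vs 1)

"has head has": 3 occurrences
"then drop then": 1 occurrence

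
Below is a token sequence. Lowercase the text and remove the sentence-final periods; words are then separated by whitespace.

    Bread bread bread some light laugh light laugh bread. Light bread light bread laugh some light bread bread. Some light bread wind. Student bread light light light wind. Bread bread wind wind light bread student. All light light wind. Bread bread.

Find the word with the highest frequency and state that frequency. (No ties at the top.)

Unigram frequencies (highest first):
  bread: 15
  light: 12
  wind: 5
  some: 3
  laugh: 3
  student: 2
  … (1 more, each ≤ 1)

"bread", 15 times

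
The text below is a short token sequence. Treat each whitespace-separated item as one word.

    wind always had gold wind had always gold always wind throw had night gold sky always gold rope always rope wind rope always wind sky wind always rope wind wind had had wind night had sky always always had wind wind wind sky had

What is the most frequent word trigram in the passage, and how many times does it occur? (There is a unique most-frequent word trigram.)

"always rope wind", 2 times

Trigram frequencies (highest first):
  always rope wind: 2
  wind always had: 1
  always had gold: 1
  had gold wind: 1
  gold wind had: 1
  wind had always: 1
  … (35 more, each ≤ 1)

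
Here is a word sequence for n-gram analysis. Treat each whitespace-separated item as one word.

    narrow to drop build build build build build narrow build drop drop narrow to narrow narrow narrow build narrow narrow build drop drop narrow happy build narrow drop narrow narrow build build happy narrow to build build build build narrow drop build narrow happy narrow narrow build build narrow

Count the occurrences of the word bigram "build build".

9

Scanning the 48 overlapping bigram windows for "build build":
  position 4–5: build build
  position 5–6: build build
  position 6–7: build build
  position 7–8: build build
  position 31–32: build build
  position 36–37: build build
  position 37–38: build build
  position 38–39: build build
  position 47–48: build build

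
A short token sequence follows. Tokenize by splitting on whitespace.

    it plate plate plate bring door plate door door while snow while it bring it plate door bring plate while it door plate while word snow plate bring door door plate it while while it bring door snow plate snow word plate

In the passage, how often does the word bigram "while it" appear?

Scanning the 41 overlapping bigram windows for "while it":
  position 12–13: while it
  position 20–21: while it
  position 34–35: while it

3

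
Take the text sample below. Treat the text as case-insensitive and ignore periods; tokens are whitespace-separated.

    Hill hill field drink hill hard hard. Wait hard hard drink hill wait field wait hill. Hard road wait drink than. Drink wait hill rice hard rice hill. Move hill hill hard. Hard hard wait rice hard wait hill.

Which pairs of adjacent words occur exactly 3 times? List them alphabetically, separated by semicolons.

hard wait; hill hard; wait hill

Bigram counts meeting the condition (exactly 3 times):
  hard wait: 3
  hill hard: 3
  wait hill: 3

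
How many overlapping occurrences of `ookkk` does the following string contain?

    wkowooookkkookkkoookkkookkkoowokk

Sliding a length-5 window over the 33 characters (29 positions):
  position 7–11: ookkk
  position 12–16: ookkk
  position 18–22: ookkk
  position 23–27: ookkk

4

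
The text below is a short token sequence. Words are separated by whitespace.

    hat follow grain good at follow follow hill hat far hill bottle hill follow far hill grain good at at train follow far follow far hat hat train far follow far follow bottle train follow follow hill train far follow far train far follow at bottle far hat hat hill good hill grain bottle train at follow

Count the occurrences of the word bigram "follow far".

Scanning the 56 overlapping bigram windows for "follow far":
  position 14–15: follow far
  position 22–23: follow far
  position 24–25: follow far
  position 30–31: follow far
  position 40–41: follow far

5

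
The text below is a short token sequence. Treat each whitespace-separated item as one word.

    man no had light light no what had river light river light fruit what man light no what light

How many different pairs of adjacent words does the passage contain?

19 tokens → 18 bigram windows in total.
Repeated bigrams (each contributes count−1 duplicates):
  light no: 2
  no what: 2
  river light: 2
3 duplicate windows → 18 − 3 = 15 distinct.

15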